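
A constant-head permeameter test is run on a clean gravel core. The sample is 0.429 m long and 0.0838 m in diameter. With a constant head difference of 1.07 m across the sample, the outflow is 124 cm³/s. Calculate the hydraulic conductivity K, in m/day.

779

Cross-sectional area A = π·(d/2)² = π × (0.0838/2)² = 0.005515 m².
Convert discharge: 124 cm³/s = 0.0001240 m³/s.
Darcy's law rearranged: K = Q·L / (A·Δh) = 0.0001240 × 0.429 / (0.005515 × 1.07) = 0.009014 m/s = 778.8 m/day.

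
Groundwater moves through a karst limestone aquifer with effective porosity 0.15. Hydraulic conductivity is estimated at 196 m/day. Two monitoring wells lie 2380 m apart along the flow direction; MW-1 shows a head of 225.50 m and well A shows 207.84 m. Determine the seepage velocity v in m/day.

9.70

Hydraulic gradient i = (225.50 − 207.84) / 2380 = 17.66 / 2380 = 0.007420.
Darcy flux q = K · i = 196.0 × 0.007420 = 1.454 m/day.
Seepage velocity v = q / n_e = 1.454 / 0.15 = 9.696 m/day.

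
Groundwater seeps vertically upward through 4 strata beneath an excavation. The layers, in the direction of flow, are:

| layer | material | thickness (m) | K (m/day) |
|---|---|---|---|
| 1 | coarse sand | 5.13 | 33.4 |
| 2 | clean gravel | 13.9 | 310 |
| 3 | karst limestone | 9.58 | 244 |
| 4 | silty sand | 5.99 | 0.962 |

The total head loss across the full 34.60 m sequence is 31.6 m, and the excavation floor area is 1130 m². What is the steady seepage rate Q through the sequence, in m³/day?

5520

Flow is perpendicular to layering, so the layers act in series and the equivalent K is the thickness-weighted harmonic mean.
Total thickness L = 5.13 + 13.9 + 9.58 + 5.99 = 34.60 m.
Σ(b_i/K_i) = 5.13/33.4 + 13.9/310 + 9.58/244 + 5.99/0.962 = 6.464 d.
K_eq = L / Σ(b_i/K_i) = 34.60 / 6.464 = 5.352 m/day.
Q = K_eq · A · (Δh/L) = 5.352 × 1130 × (31.6/34.60) = 5524 m³/day.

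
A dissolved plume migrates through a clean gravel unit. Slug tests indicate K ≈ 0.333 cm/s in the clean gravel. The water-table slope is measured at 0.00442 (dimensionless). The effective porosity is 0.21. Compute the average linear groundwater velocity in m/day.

6.06

Convert K: 0.333 cm/s × 864 = 287.7 m/day.
Hydraulic gradient i = 0.00442.
Darcy flux q = K · i = 287.7 × 0.004420 = 1.272 m/day.
Seepage velocity v = q / n_e = 1.272 / 0.21 = 6.056 m/day.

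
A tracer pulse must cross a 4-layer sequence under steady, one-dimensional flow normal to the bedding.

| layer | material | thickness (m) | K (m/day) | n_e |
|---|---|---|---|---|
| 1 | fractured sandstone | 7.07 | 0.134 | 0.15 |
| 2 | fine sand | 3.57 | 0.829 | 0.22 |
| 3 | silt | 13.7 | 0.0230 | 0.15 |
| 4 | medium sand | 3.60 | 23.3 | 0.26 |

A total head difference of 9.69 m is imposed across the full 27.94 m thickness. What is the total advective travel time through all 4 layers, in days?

With flow normal to the layers, continuity requires the same specific discharge q through every layer.
Σ(b_i/K_i) = 7.07/0.134 + 3.57/0.829 + 13.7/0.0230 + 3.60/23.3 = 652.9 d.
q = Δh / Σ(b_i/K_i) = 9.69 / 652.9 = 0.01484 m/day.
In each layer the seepage velocity is v_i = q/n_i, so the layer transit time is t_i = b_i·n_i / q:
  layer 1 (fractured sandstone): t_1 = 7.07 × 0.15 / 0.01484 = 71.45 d
  layer 2 (fine sand): t_2 = 3.57 × 0.22 / 0.01484 = 52.92 d
  layer 3 (silt): t_3 = 13.7 × 0.15 / 0.01484 = 138.5 d
  layer 4 (medium sand): t_4 = 3.60 × 0.26 / 0.01484 = 63.06 d
Total t = Σ t_i = 325.9 days.

326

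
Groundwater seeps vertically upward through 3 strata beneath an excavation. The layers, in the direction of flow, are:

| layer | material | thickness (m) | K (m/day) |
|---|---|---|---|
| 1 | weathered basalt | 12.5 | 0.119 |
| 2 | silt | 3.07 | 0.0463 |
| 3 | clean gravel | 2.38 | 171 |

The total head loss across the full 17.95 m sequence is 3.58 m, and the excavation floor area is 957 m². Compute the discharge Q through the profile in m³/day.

Flow is perpendicular to layering, so the layers act in series and the equivalent K is the thickness-weighted harmonic mean.
Total thickness L = 12.5 + 3.07 + 2.38 = 17.95 m.
Σ(b_i/K_i) = 12.5/0.119 + 3.07/0.0463 + 2.38/171 = 171.4 d.
K_eq = L / Σ(b_i/K_i) = 17.95 / 171.4 = 0.1047 m/day.
Q = K_eq · A · (Δh/L) = 0.1047 × 957 × (3.58/17.95) = 19.99 m³/day.

20.0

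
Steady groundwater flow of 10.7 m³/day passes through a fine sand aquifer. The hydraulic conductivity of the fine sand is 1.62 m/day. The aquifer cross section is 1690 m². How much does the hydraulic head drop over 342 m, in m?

1.34

From Q = K·A·i, i = Q / (K·A) = 10.7 / (1.620 × 1690) = 0.003908.
Head loss Δh = i · L = 0.003908 × 342 = 1.337 m.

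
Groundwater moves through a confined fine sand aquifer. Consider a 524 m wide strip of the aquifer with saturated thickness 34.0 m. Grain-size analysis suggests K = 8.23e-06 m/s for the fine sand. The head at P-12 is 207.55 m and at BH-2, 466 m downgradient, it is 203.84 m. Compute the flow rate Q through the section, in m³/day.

Convert K: 8.23e-06 m/s × 86400 = 0.7111 m/day.
Cross-sectional area A = 524 × 34.0 = 17816 m².
Hydraulic gradient i = (207.55 − 203.84) / 466 = 3.71 / 466 = 0.007961.
Darcy's law: Q = K · A · i = 0.7111 × 17816 × 0.007961 = 100.9 m³/day.

101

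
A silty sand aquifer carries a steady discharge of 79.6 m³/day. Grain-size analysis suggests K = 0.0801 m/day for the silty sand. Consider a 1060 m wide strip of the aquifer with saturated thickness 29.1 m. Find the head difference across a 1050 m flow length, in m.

Cross-sectional area A = 1060 × 29.1 = 30846 m².
From Q = K·A·i, i = Q / (K·A) = 79.6 / (0.08010 × 30846) = 0.03222.
Head loss Δh = i · L = 0.03222 × 1050 = 33.83 m.

33.8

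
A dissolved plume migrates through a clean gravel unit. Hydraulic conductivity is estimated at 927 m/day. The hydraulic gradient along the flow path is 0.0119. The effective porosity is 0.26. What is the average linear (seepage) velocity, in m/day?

Hydraulic gradient i = 0.0119.
Darcy flux q = K · i = 927.0 × 0.01190 = 11.03 m/day.
Seepage velocity v = q / n_e = 11.03 / 0.26 = 42.43 m/day.

42.4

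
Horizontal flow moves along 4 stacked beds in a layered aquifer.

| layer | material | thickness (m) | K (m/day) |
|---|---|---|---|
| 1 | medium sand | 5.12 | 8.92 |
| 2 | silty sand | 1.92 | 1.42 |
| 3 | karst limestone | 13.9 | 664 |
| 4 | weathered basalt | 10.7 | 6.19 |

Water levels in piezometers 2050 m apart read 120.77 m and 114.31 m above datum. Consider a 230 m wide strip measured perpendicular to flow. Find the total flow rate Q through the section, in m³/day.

6770

Flow is parallel to layering, so each bed carries its own Darcy discharge and the transmissivities add.
Σ(K_i·b_i) = 8.92×5.12 + 1.42×1.92 + 664×13.9 + 6.19×10.7 = 9344 m²/day.
Hydraulic gradient i = (120.77 − 114.31) / 2050 = 6.46 / 2050 = 0.003151.
Q = Σ(K_i·b_i) · W · i = 9344 × 230 × 0.003151 = 6773 m³/day.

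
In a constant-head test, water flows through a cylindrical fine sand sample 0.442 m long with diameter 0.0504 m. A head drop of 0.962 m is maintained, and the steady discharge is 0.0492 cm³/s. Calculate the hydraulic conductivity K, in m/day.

0.979

Cross-sectional area A = π·(d/2)² = π × (0.0504/2)² = 0.001995 m².
Convert discharge: 0.0492 cm³/s = 4.920e-08 m³/s.
Darcy's law rearranged: K = Q·L / (A·Δh) = 4.920e-08 × 0.442 / (0.001995 × 0.962) = 1.133e-05 m/s = 0.9790 m/day.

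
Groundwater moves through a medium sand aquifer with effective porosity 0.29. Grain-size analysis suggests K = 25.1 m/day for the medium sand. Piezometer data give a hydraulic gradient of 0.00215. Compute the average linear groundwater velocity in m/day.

Hydraulic gradient i = 0.00215.
Darcy flux q = K · i = 25.10 × 0.002150 = 0.05397 m/day.
Seepage velocity v = q / n_e = 0.05397 / 0.29 = 0.1861 m/day.

0.186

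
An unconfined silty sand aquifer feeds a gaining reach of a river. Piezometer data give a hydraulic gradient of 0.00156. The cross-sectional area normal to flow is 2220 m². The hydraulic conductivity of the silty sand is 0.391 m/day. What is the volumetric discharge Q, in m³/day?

1.35

Hydraulic gradient i = 0.00156.
Darcy's law: Q = K · A · i = 0.3910 × 2220 × 0.001560 = 1.354 m³/day.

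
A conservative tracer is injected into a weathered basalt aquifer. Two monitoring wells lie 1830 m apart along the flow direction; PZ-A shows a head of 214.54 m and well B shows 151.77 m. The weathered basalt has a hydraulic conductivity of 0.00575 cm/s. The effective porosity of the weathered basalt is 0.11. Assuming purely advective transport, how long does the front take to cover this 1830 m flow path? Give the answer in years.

3.23

Convert K: 0.00575 cm/s × 864 = 4.968 m/day.
Hydraulic gradient i = (214.54 − 151.77) / 1830 = 62.77 / 1830 = 0.03430.
Darcy flux q = K · i = 4.968 × 0.03430 = 0.1704 m/day.
Seepage velocity v = q / n_e = 0.1704 / 0.11 = 1.549 m/day.
Travel time t = L / v = 1830 / 1.549 = 1181 days = 3.234 years.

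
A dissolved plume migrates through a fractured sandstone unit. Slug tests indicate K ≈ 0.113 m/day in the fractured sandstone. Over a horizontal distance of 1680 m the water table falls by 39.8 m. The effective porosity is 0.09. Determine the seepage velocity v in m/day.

Hydraulic gradient i = Δh / L = 39.8 / 1680 = 0.02369.
Darcy flux q = K · i = 0.1130 × 0.02369 = 0.002677 m/day.
Seepage velocity v = q / n_e = 0.002677 / 0.09 = 0.02974 m/day.

0.0297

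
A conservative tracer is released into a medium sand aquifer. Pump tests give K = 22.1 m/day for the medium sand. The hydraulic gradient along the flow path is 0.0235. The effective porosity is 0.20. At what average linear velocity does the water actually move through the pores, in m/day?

Hydraulic gradient i = 0.0235.
Darcy flux q = K · i = 22.10 × 0.02350 = 0.5194 m/day.
Seepage velocity v = q / n_e = 0.5194 / 0.20 = 2.597 m/day.

2.60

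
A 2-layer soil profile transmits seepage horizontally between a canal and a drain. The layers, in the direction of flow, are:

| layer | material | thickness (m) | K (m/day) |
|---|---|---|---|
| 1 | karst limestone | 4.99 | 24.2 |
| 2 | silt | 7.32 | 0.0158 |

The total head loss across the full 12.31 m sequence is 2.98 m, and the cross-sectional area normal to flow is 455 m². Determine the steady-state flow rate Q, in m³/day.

Flow is perpendicular to layering, so the layers act in series and the equivalent K is the thickness-weighted harmonic mean.
Total thickness L = 4.99 + 7.32 = 12.31 m.
Σ(b_i/K_i) = 4.99/24.2 + 7.32/0.0158 = 463.5 d.
K_eq = L / Σ(b_i/K_i) = 12.31 / 463.5 = 0.02656 m/day.
Q = K_eq · A · (Δh/L) = 0.02656 × 455 × (2.98/12.31) = 2.925 m³/day.

2.93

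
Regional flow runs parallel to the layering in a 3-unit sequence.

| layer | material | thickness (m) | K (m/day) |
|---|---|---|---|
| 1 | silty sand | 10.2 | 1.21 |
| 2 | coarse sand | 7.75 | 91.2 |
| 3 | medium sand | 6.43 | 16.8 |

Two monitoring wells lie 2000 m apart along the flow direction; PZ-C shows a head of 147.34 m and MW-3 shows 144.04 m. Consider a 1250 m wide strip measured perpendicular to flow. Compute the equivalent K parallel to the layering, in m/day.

Flow is parallel to layering, so each bed carries its own Darcy discharge and the transmissivities add.
Σ(K_i·b_i) = 1.21×10.2 + 91.2×7.75 + 16.8×6.43 = 827.2 m²/day.
Total thickness b = 24.38 m, so K_eq = Σ(K_i·b_i)/b = 33.93 m/day.

33.9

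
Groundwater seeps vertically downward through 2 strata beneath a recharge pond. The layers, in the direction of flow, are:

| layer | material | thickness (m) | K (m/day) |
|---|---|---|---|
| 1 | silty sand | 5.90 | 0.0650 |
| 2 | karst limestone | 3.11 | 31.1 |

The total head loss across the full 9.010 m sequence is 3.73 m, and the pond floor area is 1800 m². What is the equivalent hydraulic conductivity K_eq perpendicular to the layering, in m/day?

0.0992

Flow is perpendicular to layering, so the layers act in series and the equivalent K is the thickness-weighted harmonic mean.
Total thickness L = 5.90 + 3.11 = 9.010 m.
Σ(b_i/K_i) = 5.90/0.0650 + 3.11/31.1 = 90.87 d.
K_eq = L / Σ(b_i/K_i) = 9.010 / 90.87 = 0.09915 m/day.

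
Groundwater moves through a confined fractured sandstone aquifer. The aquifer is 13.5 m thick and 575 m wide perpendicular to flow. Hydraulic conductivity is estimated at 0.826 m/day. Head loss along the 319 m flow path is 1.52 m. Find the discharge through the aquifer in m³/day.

Cross-sectional area A = 575 × 13.5 = 7762 m².
Hydraulic gradient i = Δh / L = 1.52 / 319 = 0.004765.
Darcy's law: Q = K · A · i = 0.8260 × 7762 × 0.004765 = 30.55 m³/day.

30.6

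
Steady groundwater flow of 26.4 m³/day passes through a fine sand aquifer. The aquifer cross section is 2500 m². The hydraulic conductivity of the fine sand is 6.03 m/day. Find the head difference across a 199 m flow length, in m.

From Q = K·A·i, i = Q / (K·A) = 26.4 / (6.030 × 2500) = 0.001751.
Head loss Δh = i · L = 0.001751 × 199 = 0.3485 m.

0.348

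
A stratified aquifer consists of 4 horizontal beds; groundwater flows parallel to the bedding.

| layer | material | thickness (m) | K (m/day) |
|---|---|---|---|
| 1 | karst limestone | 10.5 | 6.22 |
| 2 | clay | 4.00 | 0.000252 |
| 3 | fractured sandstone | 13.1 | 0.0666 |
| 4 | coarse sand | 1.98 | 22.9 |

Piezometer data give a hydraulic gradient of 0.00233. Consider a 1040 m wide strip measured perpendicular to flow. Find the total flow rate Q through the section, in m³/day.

Flow is parallel to layering, so each bed carries its own Darcy discharge and the transmissivities add.
Σ(K_i·b_i) = 6.22×10.5 + 0.000252×4.00 + 0.0666×13.1 + 22.9×1.98 = 111.5 m²/day.
Hydraulic gradient i = 0.00233.
Q = Σ(K_i·b_i) · W · i = 111.5 × 1040 × 0.002330 = 270.2 m³/day.

270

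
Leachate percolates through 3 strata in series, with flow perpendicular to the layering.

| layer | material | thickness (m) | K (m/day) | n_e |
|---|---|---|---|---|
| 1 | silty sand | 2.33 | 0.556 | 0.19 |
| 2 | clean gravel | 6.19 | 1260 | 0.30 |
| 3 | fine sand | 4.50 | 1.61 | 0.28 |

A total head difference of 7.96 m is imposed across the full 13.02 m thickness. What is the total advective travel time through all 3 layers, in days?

3.13

With flow normal to the layers, continuity requires the same specific discharge q through every layer.
Σ(b_i/K_i) = 2.33/0.556 + 6.19/1260 + 4.50/1.61 = 6.991 d.
q = Δh / Σ(b_i/K_i) = 7.96 / 6.991 = 1.139 m/day.
In each layer the seepage velocity is v_i = q/n_i, so the layer transit time is t_i = b_i·n_i / q:
  layer 1 (silty sand): t_1 = 2.33 × 0.19 / 1.139 = 0.3888 d
  layer 2 (clean gravel): t_2 = 6.19 × 0.30 / 1.139 = 1.631 d
  layer 3 (fine sand): t_3 = 4.50 × 0.28 / 1.139 = 1.107 d
Total t = Σ t_i = 3.126 days.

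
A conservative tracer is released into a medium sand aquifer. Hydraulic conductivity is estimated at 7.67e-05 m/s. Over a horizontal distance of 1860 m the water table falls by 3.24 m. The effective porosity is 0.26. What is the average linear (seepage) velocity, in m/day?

0.0444

Convert K: 7.67e-05 m/s × 86400 = 6.627 m/day.
Hydraulic gradient i = Δh / L = 3.24 / 1860 = 0.001742.
Darcy flux q = K · i = 6.627 × 0.001742 = 0.01154 m/day.
Seepage velocity v = q / n_e = 0.01154 / 0.26 = 0.04440 m/day.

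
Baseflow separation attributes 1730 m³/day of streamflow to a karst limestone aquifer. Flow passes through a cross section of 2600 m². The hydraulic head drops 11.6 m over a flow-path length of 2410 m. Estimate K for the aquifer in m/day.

Hydraulic gradient i = Δh / L = 11.6 / 2410 = 0.004813.
From Q = K·A·i, K = Q / (A·i) = 1730 / (2600 × 0.004813) = 138.2 m/day.

138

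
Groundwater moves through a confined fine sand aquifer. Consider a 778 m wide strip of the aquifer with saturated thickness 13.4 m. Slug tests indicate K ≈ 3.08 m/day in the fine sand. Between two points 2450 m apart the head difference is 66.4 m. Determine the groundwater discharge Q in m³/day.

870

Cross-sectional area A = 778 × 13.4 = 10425 m².
Hydraulic gradient i = Δh / L = 66.4 / 2450 = 0.02710.
Darcy's law: Q = K · A · i = 3.080 × 10425 × 0.02710 = 870.2 m³/day.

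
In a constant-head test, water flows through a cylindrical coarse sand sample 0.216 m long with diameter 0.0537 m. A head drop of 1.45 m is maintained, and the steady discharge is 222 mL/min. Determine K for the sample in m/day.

21.0

Cross-sectional area A = π·(d/2)² = π × (0.0537/2)² = 0.002265 m².
Convert discharge: 222 mL/min = 3.700e-06 m³/s.
Darcy's law rearranged: K = Q·L / (A·Δh) = 3.700e-06 × 0.216 / (0.002265 × 1.45) = 0.0002434 m/s = 21.03 m/day.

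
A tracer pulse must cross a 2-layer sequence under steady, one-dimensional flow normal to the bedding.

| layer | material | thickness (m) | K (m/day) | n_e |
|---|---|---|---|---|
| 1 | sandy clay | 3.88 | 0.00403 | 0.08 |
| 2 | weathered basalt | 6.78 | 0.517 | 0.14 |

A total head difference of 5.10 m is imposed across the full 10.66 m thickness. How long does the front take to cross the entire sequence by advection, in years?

0.660

With flow normal to the layers, continuity requires the same specific discharge q through every layer.
Σ(b_i/K_i) = 3.88/0.00403 + 6.78/0.517 = 975.9 d.
q = Δh / Σ(b_i/K_i) = 5.10 / 975.9 = 0.005226 m/day.
In each layer the seepage velocity is v_i = q/n_i, so the layer transit time is t_i = b_i·n_i / q:
  layer 1 (sandy clay): t_1 = 3.88 × 0.08 / 0.005226 = 59.40 d
  layer 2 (weathered basalt): t_2 = 6.78 × 0.14 / 0.005226 = 181.6 d
Total t = Σ t_i = 241.0 days = 0.6599 years.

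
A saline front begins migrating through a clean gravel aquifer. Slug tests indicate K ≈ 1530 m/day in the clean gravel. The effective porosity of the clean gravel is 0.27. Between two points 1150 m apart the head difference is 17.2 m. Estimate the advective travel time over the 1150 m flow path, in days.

13.6

Hydraulic gradient i = Δh / L = 17.2 / 1150 = 0.01496.
Darcy flux q = K · i = 1530 × 0.01496 = 22.88 m/day.
Seepage velocity v = q / n_e = 22.88 / 0.27 = 84.75 m/day.
Travel time t = L / v = 1150 / 84.75 = 13.57 days.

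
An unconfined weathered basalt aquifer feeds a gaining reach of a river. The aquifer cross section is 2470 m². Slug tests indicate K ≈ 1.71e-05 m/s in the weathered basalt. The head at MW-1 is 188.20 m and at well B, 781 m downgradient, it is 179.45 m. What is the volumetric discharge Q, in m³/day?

40.9

Convert K: 1.71e-05 m/s × 86400 = 1.477 m/day.
Hydraulic gradient i = (188.20 − 179.45) / 781 = 8.75 / 781 = 0.01120.
Darcy's law: Q = K · A · i = 1.477 × 2470 × 0.01120 = 40.88 m³/day.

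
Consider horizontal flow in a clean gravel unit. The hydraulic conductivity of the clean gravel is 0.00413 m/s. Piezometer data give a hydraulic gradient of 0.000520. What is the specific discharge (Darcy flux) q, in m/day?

Convert K: 0.00413 m/s × 86400 = 356.8 m/day.
Hydraulic gradient i = 0.000520.
Specific discharge q = K · i = 356.8 × 0.0005200 = 0.1856 m/day.

0.186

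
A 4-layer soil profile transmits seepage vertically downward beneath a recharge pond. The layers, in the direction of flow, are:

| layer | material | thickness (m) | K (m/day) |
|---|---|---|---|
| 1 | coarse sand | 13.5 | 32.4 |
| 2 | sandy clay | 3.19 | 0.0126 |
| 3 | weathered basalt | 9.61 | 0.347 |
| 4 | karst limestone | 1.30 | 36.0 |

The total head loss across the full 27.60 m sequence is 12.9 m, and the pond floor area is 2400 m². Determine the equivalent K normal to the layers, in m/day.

0.0981

Flow is perpendicular to layering, so the layers act in series and the equivalent K is the thickness-weighted harmonic mean.
Total thickness L = 13.5 + 3.19 + 9.61 + 1.30 = 27.60 m.
Σ(b_i/K_i) = 13.5/32.4 + 3.19/0.0126 + 9.61/0.347 + 1.30/36.0 = 281.3 d.
K_eq = L / Σ(b_i/K_i) = 27.60 / 281.3 = 0.09811 m/day.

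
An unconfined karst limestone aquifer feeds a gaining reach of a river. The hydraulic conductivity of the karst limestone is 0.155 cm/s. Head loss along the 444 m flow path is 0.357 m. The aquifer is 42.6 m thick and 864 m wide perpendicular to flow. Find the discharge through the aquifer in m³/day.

Convert K: 0.155 cm/s × 864 = 133.9 m/day.
Cross-sectional area A = 864 × 42.6 = 36806 m².
Hydraulic gradient i = Δh / L = 0.357 / 444 = 0.0008041.
Darcy's law: Q = K · A · i = 133.9 × 36806 × 0.0008041 = 3963 m³/day.

3960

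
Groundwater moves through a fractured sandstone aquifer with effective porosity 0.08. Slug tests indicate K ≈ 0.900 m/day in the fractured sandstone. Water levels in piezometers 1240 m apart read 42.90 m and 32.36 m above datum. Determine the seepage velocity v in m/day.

Hydraulic gradient i = (42.90 − 32.36) / 1240 = 10.54 / 1240 = 0.008500.
Darcy flux q = K · i = 0.9000 × 0.008500 = 0.007650 m/day.
Seepage velocity v = q / n_e = 0.007650 / 0.08 = 0.09562 m/day.

0.0956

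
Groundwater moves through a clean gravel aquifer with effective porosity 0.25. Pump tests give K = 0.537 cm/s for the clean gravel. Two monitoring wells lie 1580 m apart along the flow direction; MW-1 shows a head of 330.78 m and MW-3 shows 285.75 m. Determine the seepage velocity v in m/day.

Convert K: 0.537 cm/s × 864 = 464.0 m/day.
Hydraulic gradient i = (330.78 − 285.75) / 1580 = 45.03 / 1580 = 0.02850.
Darcy flux q = K · i = 464.0 × 0.02850 = 13.22 m/day.
Seepage velocity v = q / n_e = 13.22 / 0.25 = 52.89 m/day.

52.9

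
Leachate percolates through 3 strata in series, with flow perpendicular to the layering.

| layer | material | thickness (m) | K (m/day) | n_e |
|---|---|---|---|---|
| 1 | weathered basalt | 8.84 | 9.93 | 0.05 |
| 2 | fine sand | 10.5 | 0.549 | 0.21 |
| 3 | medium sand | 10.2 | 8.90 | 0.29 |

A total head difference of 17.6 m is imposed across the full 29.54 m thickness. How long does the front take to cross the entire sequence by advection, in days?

With flow normal to the layers, continuity requires the same specific discharge q through every layer.
Σ(b_i/K_i) = 8.84/9.93 + 10.5/0.549 + 10.2/8.90 = 21.16 d.
q = Δh / Σ(b_i/K_i) = 17.6 / 21.16 = 0.8317 m/day.
In each layer the seepage velocity is v_i = q/n_i, so the layer transit time is t_i = b_i·n_i / q:
  layer 1 (weathered basalt): t_1 = 8.84 × 0.05 / 0.8317 = 0.5315 d
  layer 2 (fine sand): t_2 = 10.5 × 0.21 / 0.8317 = 2.651 d
  layer 3 (medium sand): t_3 = 10.2 × 0.29 / 0.8317 = 3.557 d
Total t = Σ t_i = 6.739 days.

6.74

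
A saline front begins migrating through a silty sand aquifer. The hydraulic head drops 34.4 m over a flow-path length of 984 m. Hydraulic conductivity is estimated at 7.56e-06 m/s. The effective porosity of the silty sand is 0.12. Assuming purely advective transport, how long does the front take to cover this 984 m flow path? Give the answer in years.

Convert K: 7.56e-06 m/s × 86400 = 0.6532 m/day.
Hydraulic gradient i = Δh / L = 34.4 / 984 = 0.03496.
Darcy flux q = K · i = 0.6532 × 0.03496 = 0.02283 m/day.
Seepage velocity v = q / n_e = 0.02283 / 0.12 = 0.1903 m/day.
Travel time t = L / v = 984 / 0.1903 = 5171 days = 14.16 years.

14.2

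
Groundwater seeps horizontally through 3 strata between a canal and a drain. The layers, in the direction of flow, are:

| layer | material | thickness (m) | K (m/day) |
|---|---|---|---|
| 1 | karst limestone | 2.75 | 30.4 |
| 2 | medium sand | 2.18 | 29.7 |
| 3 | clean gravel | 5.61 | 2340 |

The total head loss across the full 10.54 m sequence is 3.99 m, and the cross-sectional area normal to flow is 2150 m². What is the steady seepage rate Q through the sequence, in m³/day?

51600

Flow is perpendicular to layering, so the layers act in series and the equivalent K is the thickness-weighted harmonic mean.
Total thickness L = 2.75 + 2.18 + 5.61 = 10.54 m.
Σ(b_i/K_i) = 2.75/30.4 + 2.18/29.7 + 5.61/2340 = 0.1663 d.
K_eq = L / Σ(b_i/K_i) = 10.54 / 0.1663 = 63.40 m/day.
Q = K_eq · A · (Δh/L) = 63.40 × 2150 × (3.99/10.54) = 51597 m³/day.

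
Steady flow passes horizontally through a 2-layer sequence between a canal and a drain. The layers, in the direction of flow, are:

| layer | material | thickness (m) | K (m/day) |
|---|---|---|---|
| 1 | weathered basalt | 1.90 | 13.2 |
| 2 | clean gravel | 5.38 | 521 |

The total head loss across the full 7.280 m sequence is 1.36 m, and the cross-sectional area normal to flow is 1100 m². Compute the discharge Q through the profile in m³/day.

9700

Flow is perpendicular to layering, so the layers act in series and the equivalent K is the thickness-weighted harmonic mean.
Total thickness L = 1.90 + 5.38 = 7.280 m.
Σ(b_i/K_i) = 1.90/13.2 + 5.38/521 = 0.1543 d.
K_eq = L / Σ(b_i/K_i) = 7.280 / 0.1543 = 47.19 m/day.
Q = K_eq · A · (Δh/L) = 47.19 × 1100 × (1.36/7.280) = 9698 m³/day.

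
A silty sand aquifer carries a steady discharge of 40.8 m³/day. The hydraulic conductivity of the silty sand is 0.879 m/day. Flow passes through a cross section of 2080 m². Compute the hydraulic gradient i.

0.0223

From Q = K·A·i, i = Q / (K·A) = 40.8 / (0.8790 × 2080) = 0.02232.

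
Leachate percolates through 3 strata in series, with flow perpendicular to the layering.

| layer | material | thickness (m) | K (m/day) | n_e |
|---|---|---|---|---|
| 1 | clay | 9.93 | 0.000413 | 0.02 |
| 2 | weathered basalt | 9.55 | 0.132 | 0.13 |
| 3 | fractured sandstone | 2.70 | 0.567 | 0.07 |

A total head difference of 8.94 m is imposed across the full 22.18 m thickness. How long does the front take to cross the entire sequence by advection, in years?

With flow normal to the layers, continuity requires the same specific discharge q through every layer.
Σ(b_i/K_i) = 9.93/0.000413 + 9.55/0.132 + 2.70/0.567 = 24121 d.
q = Δh / Σ(b_i/K_i) = 8.94 / 24121 = 0.0003706 m/day.
In each layer the seepage velocity is v_i = q/n_i, so the layer transit time is t_i = b_i·n_i / q:
  layer 1 (clay): t_1 = 9.93 × 0.02 / 0.0003706 = 535.8 d
  layer 2 (weathered basalt): t_2 = 9.55 × 0.13 / 0.0003706 = 3350 d
  layer 3 (fractured sandstone): t_3 = 2.70 × 0.07 / 0.0003706 = 509.9 d
Total t = Σ t_i = 4395 days = 12.03 years.

12.0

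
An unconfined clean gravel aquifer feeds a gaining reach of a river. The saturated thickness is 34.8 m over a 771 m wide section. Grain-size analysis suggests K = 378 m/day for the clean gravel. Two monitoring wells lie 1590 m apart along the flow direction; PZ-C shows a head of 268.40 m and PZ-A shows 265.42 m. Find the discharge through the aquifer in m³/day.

Cross-sectional area A = 771 × 34.8 = 26831 m².
Hydraulic gradient i = (268.40 − 265.42) / 1590 = 2.98 / 1590 = 0.001874.
Darcy's law: Q = K · A · i = 378.0 × 26831 × 0.001874 = 19008 m³/day.

19000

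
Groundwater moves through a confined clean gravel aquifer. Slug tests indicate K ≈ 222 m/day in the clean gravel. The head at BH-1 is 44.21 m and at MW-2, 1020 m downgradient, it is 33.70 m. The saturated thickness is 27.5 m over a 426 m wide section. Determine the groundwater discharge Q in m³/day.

26800

Cross-sectional area A = 426 × 27.5 = 11715 m².
Hydraulic gradient i = (44.21 − 33.70) / 1020 = 10.51 / 1020 = 0.01030.
Darcy's law: Q = K · A · i = 222.0 × 11715 × 0.01030 = 26798 m³/day.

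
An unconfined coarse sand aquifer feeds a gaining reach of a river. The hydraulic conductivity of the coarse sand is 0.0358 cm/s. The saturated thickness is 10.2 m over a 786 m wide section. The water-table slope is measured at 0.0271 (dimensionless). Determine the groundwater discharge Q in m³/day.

6720

Convert K: 0.0358 cm/s × 864 = 30.93 m/day.
Cross-sectional area A = 786 × 10.2 = 8017 m².
Hydraulic gradient i = 0.0271.
Darcy's law: Q = K · A · i = 30.93 × 8017 × 0.02710 = 6720 m³/day.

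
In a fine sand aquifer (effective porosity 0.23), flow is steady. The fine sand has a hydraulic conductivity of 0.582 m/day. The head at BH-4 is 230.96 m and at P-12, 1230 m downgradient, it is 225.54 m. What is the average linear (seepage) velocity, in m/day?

Hydraulic gradient i = (230.96 − 225.54) / 1230 = 5.42 / 1230 = 0.004407.
Darcy flux q = K · i = 0.5820 × 0.004407 = 0.002565 m/day.
Seepage velocity v = q / n_e = 0.002565 / 0.23 = 0.01115 m/day.

0.0112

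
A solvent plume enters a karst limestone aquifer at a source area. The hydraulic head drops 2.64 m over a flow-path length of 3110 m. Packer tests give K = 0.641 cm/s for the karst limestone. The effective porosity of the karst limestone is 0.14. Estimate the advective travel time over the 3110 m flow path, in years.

2.54

Convert K: 0.641 cm/s × 864 = 553.8 m/day.
Hydraulic gradient i = Δh / L = 2.64 / 3110 = 0.0008489.
Darcy flux q = K · i = 553.8 × 0.0008489 = 0.4701 m/day.
Seepage velocity v = q / n_e = 0.4701 / 0.14 = 3.358 m/day.
Travel time t = L / v = 3110 / 3.358 = 926.1 days = 2.536 years.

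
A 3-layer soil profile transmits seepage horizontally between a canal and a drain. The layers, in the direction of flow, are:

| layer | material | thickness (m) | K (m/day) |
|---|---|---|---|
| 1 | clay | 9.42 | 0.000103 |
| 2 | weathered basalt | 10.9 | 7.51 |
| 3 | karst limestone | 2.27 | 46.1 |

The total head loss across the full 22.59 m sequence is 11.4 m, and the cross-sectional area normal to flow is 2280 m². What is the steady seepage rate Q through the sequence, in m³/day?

Flow is perpendicular to layering, so the layers act in series and the equivalent K is the thickness-weighted harmonic mean.
Total thickness L = 9.42 + 10.9 + 2.27 = 22.59 m.
Σ(b_i/K_i) = 9.42/0.000103 + 10.9/7.51 + 2.27/46.1 = 91458 d.
K_eq = L / Σ(b_i/K_i) = 22.59 / 91458 = 0.0002470 m/day.
Q = K_eq · A · (Δh/L) = 0.0002470 × 2280 × (11.4/22.59) = 0.2842 m³/day.

0.284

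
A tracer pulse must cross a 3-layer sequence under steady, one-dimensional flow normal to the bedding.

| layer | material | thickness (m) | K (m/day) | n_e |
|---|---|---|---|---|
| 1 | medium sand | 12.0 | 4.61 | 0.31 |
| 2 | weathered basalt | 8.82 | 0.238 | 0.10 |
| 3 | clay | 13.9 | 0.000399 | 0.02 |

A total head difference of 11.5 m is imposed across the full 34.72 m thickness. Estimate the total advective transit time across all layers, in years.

40.5

With flow normal to the layers, continuity requires the same specific discharge q through every layer.
Σ(b_i/K_i) = 12.0/4.61 + 8.82/0.238 + 13.9/0.000399 = 34877 d.
q = Δh / Σ(b_i/K_i) = 11.5 / 34877 = 0.0003297 m/day.
In each layer the seepage velocity is v_i = q/n_i, so the layer transit time is t_i = b_i·n_i / q:
  layer 1 (medium sand): t_1 = 12.0 × 0.31 / 0.0003297 = 11282 d
  layer 2 (weathered basalt): t_2 = 8.82 × 0.10 / 0.0003297 = 2675 d
  layer 3 (clay): t_3 = 13.9 × 0.02 / 0.0003297 = 843.1 d
Total t = Σ t_i = 14800 days = 40.52 years.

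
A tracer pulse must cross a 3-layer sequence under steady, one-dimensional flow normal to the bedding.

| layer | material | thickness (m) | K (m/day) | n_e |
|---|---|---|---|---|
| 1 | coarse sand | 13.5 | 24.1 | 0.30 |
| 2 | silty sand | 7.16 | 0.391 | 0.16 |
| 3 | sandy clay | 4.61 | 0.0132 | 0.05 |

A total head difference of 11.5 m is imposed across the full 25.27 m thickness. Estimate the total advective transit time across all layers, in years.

With flow normal to the layers, continuity requires the same specific discharge q through every layer.
Σ(b_i/K_i) = 13.5/24.1 + 7.16/0.391 + 4.61/0.0132 = 368.1 d.
q = Δh / Σ(b_i/K_i) = 11.5 / 368.1 = 0.03124 m/day.
In each layer the seepage velocity is v_i = q/n_i, so the layer transit time is t_i = b_i·n_i / q:
  layer 1 (coarse sand): t_1 = 13.5 × 0.30 / 0.03124 = 129.6 d
  layer 2 (silty sand): t_2 = 7.16 × 0.16 / 0.03124 = 36.67 d
  layer 3 (sandy clay): t_3 = 4.61 × 0.05 / 0.03124 = 7.378 d
Total t = Σ t_i = 173.7 days = 0.4755 years.

0.476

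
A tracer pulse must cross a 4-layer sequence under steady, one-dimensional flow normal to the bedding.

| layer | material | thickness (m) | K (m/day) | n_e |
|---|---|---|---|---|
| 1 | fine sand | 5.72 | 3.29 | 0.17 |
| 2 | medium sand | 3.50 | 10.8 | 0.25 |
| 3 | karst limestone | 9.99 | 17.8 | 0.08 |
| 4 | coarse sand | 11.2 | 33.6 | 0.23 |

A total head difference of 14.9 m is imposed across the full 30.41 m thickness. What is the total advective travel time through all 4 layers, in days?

1.04

With flow normal to the layers, continuity requires the same specific discharge q through every layer.
Σ(b_i/K_i) = 5.72/3.29 + 3.50/10.8 + 9.99/17.8 + 11.2/33.6 = 2.957 d.
q = Δh / Σ(b_i/K_i) = 14.9 / 2.957 = 5.038 m/day.
In each layer the seepage velocity is v_i = q/n_i, so the layer transit time is t_i = b_i·n_i / q:
  layer 1 (fine sand): t_1 = 5.72 × 0.17 / 5.038 = 0.1930 d
  layer 2 (medium sand): t_2 = 3.50 × 0.25 / 5.038 = 0.1737 d
  layer 3 (karst limestone): t_3 = 9.99 × 0.08 / 5.038 = 0.1586 d
  layer 4 (coarse sand): t_4 = 11.2 × 0.23 / 5.038 = 0.5113 d
Total t = Σ t_i = 1.037 days.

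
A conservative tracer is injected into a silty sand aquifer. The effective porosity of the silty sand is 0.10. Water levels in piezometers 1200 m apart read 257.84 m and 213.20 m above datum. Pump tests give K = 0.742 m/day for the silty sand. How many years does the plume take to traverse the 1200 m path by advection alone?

11.9

Hydraulic gradient i = (257.84 − 213.20) / 1200 = 44.64 / 1200 = 0.03720.
Darcy flux q = K · i = 0.7420 × 0.03720 = 0.02760 m/day.
Seepage velocity v = q / n_e = 0.02760 / 0.10 = 0.2760 m/day.
Travel time t = L / v = 1200 / 0.2760 = 4347 days = 11.90 years.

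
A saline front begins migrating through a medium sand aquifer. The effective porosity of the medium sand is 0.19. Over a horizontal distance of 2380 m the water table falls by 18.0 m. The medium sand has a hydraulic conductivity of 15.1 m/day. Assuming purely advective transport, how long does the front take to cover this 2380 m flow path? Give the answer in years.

10.8

Hydraulic gradient i = Δh / L = 18.0 / 2380 = 0.007563.
Darcy flux q = K · i = 15.10 × 0.007563 = 0.1142 m/day.
Seepage velocity v = q / n_e = 0.1142 / 0.19 = 0.6011 m/day.
Travel time t = L / v = 2380 / 0.6011 = 3960 days = 10.84 years.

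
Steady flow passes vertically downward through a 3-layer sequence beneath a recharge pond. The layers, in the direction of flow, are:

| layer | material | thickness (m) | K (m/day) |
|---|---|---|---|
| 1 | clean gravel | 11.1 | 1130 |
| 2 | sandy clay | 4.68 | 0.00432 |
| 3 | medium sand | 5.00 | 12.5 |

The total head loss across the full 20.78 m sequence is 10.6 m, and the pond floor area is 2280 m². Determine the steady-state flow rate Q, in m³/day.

22.3

Flow is perpendicular to layering, so the layers act in series and the equivalent K is the thickness-weighted harmonic mean.
Total thickness L = 11.1 + 4.68 + 5.00 = 20.78 m.
Σ(b_i/K_i) = 11.1/1130 + 4.68/0.00432 + 5.00/12.5 = 1084 d.
K_eq = L / Σ(b_i/K_i) = 20.78 / 1084 = 0.01917 m/day.
Q = K_eq · A · (Δh/L) = 0.01917 × 2280 × (10.6/20.78) = 22.30 m³/day.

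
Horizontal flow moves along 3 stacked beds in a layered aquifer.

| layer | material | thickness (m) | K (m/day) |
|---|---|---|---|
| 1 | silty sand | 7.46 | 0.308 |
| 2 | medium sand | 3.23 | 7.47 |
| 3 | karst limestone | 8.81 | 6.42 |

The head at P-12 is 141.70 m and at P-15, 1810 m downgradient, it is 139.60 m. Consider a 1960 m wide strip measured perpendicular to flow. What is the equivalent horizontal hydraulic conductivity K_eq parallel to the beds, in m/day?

4.26

Flow is parallel to layering, so each bed carries its own Darcy discharge and the transmissivities add.
Σ(K_i·b_i) = 0.308×7.46 + 7.47×3.23 + 6.42×8.81 = 82.99 m²/day.
Total thickness b = 19.50 m, so K_eq = Σ(K_i·b_i)/b = 4.256 m/day.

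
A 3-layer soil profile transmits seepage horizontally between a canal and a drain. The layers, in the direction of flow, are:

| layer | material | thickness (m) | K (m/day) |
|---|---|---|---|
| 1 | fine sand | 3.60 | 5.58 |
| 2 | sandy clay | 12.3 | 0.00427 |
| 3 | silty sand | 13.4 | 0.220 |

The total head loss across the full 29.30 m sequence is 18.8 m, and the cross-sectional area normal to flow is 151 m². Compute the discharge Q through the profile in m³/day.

0.965

Flow is perpendicular to layering, so the layers act in series and the equivalent K is the thickness-weighted harmonic mean.
Total thickness L = 3.60 + 12.3 + 13.4 = 29.30 m.
Σ(b_i/K_i) = 3.60/5.58 + 12.3/0.00427 + 13.4/0.220 = 2942 d.
K_eq = L / Σ(b_i/K_i) = 29.30 / 2942 = 0.009959 m/day.
Q = K_eq · A · (Δh/L) = 0.009959 × 151 × (18.8/29.30) = 0.9649 m³/day.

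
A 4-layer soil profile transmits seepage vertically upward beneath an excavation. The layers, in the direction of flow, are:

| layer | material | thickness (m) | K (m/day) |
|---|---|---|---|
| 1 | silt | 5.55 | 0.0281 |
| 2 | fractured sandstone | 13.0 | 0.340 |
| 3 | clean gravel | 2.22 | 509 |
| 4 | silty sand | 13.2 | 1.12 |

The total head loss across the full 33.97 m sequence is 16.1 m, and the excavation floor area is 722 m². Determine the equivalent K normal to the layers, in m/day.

Flow is perpendicular to layering, so the layers act in series and the equivalent K is the thickness-weighted harmonic mean.
Total thickness L = 5.55 + 13.0 + 2.22 + 13.2 = 33.97 m.
Σ(b_i/K_i) = 5.55/0.0281 + 13.0/0.340 + 2.22/509 + 13.2/1.12 = 247.5 d.
K_eq = L / Σ(b_i/K_i) = 33.97 / 247.5 = 0.1372 m/day.

0.137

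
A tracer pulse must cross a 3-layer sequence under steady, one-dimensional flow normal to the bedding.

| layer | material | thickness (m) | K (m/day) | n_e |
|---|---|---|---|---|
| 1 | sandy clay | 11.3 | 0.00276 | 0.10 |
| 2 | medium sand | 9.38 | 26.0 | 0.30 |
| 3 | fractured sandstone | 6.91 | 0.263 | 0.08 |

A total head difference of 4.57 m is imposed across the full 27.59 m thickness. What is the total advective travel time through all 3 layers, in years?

11.1

With flow normal to the layers, continuity requires the same specific discharge q through every layer.
Σ(b_i/K_i) = 11.3/0.00276 + 9.38/26.0 + 6.91/0.263 = 4121 d.
q = Δh / Σ(b_i/K_i) = 4.57 / 4121 = 0.001109 m/day.
In each layer the seepage velocity is v_i = q/n_i, so the layer transit time is t_i = b_i·n_i / q:
  layer 1 (sandy clay): t_1 = 11.3 × 0.10 / 0.001109 = 1019 d
  layer 2 (medium sand): t_2 = 9.38 × 0.30 / 0.001109 = 2537 d
  layer 3 (fractured sandstone): t_3 = 6.91 × 0.08 / 0.001109 = 498.5 d
Total t = Σ t_i = 4055 days = 11.10 years.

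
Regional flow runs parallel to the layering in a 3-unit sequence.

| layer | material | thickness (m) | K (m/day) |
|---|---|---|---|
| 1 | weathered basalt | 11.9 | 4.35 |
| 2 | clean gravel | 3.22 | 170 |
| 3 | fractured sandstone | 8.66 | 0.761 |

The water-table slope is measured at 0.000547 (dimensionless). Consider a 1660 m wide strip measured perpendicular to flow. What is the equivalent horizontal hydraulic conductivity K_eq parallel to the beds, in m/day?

25.5

Flow is parallel to layering, so each bed carries its own Darcy discharge and the transmissivities add.
Σ(K_i·b_i) = 4.35×11.9 + 170×3.22 + 0.761×8.66 = 605.8 m²/day.
Total thickness b = 23.78 m, so K_eq = Σ(K_i·b_i)/b = 25.47 m/day.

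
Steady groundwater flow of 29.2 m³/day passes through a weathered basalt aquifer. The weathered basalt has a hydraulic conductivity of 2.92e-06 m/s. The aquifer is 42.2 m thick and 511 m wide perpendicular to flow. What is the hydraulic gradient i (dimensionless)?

0.00537

Convert K: 2.92e-06 m/s × 86400 = 0.2523 m/day.
Cross-sectional area A = 511 × 42.2 = 21564 m².
From Q = K·A·i, i = Q / (K·A) = 29.2 / (0.2523 × 21564) = 0.005367.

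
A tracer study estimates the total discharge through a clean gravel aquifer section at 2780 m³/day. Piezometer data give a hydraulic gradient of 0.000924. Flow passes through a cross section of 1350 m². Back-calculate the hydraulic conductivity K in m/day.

Hydraulic gradient i = 0.000924.
From Q = K·A·i, K = Q / (A·i) = 2780 / (1350 × 0.0009240) = 2229 m/day.

2230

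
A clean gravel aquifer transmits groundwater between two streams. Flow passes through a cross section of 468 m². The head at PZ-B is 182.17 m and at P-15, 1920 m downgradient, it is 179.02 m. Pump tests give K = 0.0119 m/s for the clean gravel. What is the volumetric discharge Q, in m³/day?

Convert K: 0.0119 m/s × 86400 = 1028 m/day.
Hydraulic gradient i = (182.17 − 179.02) / 1920 = 3.15 / 1920 = 0.001641.
Darcy's law: Q = K · A · i = 1028 × 468.0 × 0.001641 = 789.4 m³/day.

789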